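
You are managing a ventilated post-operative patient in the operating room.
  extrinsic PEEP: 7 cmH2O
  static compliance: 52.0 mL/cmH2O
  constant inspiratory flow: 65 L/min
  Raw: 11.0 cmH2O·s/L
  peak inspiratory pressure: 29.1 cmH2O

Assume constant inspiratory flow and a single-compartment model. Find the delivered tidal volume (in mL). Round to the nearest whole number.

530

Flow: 65 L/min ÷ 60 = 1.0833 L/s.
Equation of motion (constant flow): PIP = Vt/C + R·V̇ + PEEP.
Vt/C = PIP − R·V̇ − PEEP = 29.1 − 11.916 − 7 = 10.184 cmH2O.
Vt = C × 10.184 = 52.0 × 10.184 = 529.57 mL.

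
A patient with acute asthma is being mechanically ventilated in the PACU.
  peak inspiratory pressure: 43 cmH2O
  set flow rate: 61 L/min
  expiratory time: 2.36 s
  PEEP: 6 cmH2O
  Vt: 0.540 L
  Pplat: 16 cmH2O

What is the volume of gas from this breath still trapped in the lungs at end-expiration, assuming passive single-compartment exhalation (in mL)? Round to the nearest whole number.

104

Flow: 61 L/min ÷ 60 = 1.0167 L/s.
R = (PIP − Pplat)/V̇ = (43 − 16) / 1.0167 = 27.0/1.0167 = 26.557 cmH2O·s/L.
C = Vt/(Pplat − PEEP) = 540.0 / (16 − 6) = 540.0/10.0 = 54.0 mL/cmH2O.
τ = R × C = 26.557 × 0.054 L/cmH2O = 1.434 s.
Fraction remaining = e^(−Te/τ) = e^(−2.36/1.434) = 0.1929.
Trapped volume = 540.0 × 0.1929 = 104.17 mL.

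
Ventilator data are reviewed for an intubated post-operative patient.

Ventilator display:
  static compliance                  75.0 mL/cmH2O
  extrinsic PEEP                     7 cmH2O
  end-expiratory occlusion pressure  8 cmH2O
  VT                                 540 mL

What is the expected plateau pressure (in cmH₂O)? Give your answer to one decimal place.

End-expiratory occlusion gives total PEEP = 8 cmH2O (intrinsic PEEP = 8 − 7 = 1). Use total PEEP for the elastic gradient.
Pplat = PEEPtotal + Vt / Cstat = 8 + 540 / 75.0 = 8 + 7.2 = 15.2 cmH2O.

15.2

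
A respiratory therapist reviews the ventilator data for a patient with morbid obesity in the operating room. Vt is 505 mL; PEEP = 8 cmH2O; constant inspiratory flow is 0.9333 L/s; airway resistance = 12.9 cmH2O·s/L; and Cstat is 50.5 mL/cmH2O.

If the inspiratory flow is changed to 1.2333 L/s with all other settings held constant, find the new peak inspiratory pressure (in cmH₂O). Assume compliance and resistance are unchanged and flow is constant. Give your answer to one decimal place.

PIP = Vt/C + R·V̇ + PEEP (constant-flow equation of motion).
Only the resistive term changes: ΔPIP = R × ΔV̇ = 12.9 × (1.2333 − 0.9333) = 12.9 × 0.3 = 3.87 cmH2O.
Original PIP = 505/50.5 + 12.9×0.9333 + 8 = 30.04 cmH2O; new PIP = 30.04 + (3.87) = 33.91 cmH2O.

33.9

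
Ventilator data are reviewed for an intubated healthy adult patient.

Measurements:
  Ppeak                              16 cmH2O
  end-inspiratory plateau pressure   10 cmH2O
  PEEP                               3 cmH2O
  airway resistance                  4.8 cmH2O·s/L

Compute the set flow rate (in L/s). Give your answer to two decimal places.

flow = (PIP − Pplat) / Raw = 6.0 / 4.8 = 1.25 L/s.

1.25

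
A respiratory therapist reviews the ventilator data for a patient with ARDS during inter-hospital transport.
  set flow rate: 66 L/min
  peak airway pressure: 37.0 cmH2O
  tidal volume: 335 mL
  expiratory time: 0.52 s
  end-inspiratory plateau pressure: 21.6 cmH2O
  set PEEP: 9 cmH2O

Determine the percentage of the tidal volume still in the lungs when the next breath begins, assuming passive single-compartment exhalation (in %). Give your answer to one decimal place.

24.7

Flow: 66 L/min ÷ 60 = 1.1 L/s.
R = (PIP − Pplat)/V̇ = (37.0 − 21.6) / 1.1 = 15.4/1.1 = 14.0 cmH2O·s/L.
C = Vt/(Pplat − PEEP) = 335.0 / (21.6 − 9) = 335.0/12.6 = 26.587 mL/cmH2O.
τ = R × C = 14.0 × 0.02659 L/cmH2O = 0.3723 s.
Fraction remaining at end-expiration = e^(−Te/τ) = e^(−0.52/0.3723) = 0.2474 → 24.74%.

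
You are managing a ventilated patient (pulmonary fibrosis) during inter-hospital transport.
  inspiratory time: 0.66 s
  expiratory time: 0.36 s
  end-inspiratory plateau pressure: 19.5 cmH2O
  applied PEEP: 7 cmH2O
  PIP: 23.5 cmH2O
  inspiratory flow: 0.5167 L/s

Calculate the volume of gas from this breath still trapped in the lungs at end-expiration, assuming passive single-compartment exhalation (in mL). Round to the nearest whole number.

Vt = flow × Ti = 0.5167 L/s × 0.66 s × 1000 mL/L = 341.02 mL.
R = (PIP − Pplat)/V̇ = (23.5 − 19.5) / 0.5167 = 4.0/0.5167 = 7.741 cmH2O·s/L.
C = Vt/(Pplat − PEEP) = 341.02 / (19.5 − 7) = 341.02/12.5 = 27.282 mL/cmH2O.
τ = R × C = 7.741 × 0.02728 L/cmH2O = 0.2112 s.
Fraction remaining = e^(−Te/τ) = e^(−0.36/0.2112) = 0.1819.
Trapped volume = 341.02 × 0.1819 = 62.032 mL.

62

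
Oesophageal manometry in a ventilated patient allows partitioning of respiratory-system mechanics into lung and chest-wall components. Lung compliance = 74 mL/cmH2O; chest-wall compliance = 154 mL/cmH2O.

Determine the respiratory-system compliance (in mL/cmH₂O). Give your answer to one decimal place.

Lung and chest wall are elastances in series: 1/Crs = 1/CL + 1/Ccw.
1/Crs = 1/74 + 1/154 = 0.02001.
Crs = 49.975 mL/cmH2O.

50.0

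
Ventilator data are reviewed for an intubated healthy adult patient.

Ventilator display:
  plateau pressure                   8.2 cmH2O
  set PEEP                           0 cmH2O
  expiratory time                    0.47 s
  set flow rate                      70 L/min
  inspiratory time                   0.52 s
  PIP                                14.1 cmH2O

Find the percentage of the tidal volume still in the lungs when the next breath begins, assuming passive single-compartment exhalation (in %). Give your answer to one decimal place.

28.5

Flow: 70 L/min ÷ 60 = 1.1667 L/s.
Vt = flow × Ti = 1.1667 L/s × 0.52 s × 1000 mL/L = 606.68 mL.
R = (PIP − Pplat)/V̇ = (14.1 − 8.2) / 1.1667 = 5.9/1.1667 = 5.057 cmH2O·s/L.
C = Vt/(Pplat − PEEP) = 606.68 / (8.2 − 0) = 606.68/8.2 = 73.985 mL/cmH2O.
τ = R × C = 5.057 × 0.07399 L/cmH2O = 0.3742 s.
Fraction remaining at end-expiration = e^(−Te/τ) = e^(−0.47/0.3742) = 0.2848 → 28.48%.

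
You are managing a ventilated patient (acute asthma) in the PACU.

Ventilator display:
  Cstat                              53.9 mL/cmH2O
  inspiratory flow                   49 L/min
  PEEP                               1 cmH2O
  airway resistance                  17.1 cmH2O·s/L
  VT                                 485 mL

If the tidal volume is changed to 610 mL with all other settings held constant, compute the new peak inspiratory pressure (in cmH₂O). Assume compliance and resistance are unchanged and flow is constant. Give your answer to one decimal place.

Flow: 49 L/min ÷ 60 = 0.8167 L/s.
PIP = Vt/C + R·V̇ + PEEP (constant-flow equation of motion).
Only the elastic term changes: ΔPIP = ΔVt / C = (610 − 485) / 53.9 = 2.319 cmH2O.
Original PIP = 485/53.9 + 17.1×0.8167 + 1 = 23.964 cmH2O; new PIP = 23.964 + (2.319) = 26.283 cmH2O.

26.3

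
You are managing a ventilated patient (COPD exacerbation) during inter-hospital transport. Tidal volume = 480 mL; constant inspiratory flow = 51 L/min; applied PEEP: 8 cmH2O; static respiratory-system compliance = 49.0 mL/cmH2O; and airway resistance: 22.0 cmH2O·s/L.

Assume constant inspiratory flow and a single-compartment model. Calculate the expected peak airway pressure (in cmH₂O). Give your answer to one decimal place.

36.5

Flow: 51 L/min ÷ 60 = 0.85 L/s.
Equation of motion (constant flow): PIP = Vt/C + R·V̇ + PEEP.
PIP = 480/49.0 + 22.0×0.85 + 8 = 9.796 + 18.7 + 8 = 36.496 cmH2O.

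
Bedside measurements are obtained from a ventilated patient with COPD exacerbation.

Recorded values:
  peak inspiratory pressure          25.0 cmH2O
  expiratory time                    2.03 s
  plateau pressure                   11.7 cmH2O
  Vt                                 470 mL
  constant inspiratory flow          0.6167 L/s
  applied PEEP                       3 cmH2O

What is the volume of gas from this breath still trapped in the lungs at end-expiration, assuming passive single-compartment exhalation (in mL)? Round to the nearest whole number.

R = (PIP − Pplat)/V̇ = (25.0 − 11.7) / 0.6167 = 13.3/0.6167 = 21.566 cmH2O·s/L.
C = Vt/(Pplat − PEEP) = 470.0 / (11.7 − 3) = 470.0/8.7 = 54.023 mL/cmH2O.
τ = R × C = 21.566 × 0.05402 L/cmH2O = 1.165 s.
Fraction remaining = e^(−Te/τ) = e^(−2.03/1.165) = 0.1751.
Trapped volume = 470.0 × 0.1751 = 82.297 mL.

82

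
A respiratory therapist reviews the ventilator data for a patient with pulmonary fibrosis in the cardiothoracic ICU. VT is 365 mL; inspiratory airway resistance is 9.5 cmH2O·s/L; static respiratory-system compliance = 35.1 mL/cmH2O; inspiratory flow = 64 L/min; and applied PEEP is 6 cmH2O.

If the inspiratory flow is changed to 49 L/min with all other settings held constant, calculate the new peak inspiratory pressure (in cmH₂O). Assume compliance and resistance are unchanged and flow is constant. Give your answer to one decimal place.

24.2

Flow: 64 L/min ÷ 60 = 1.0667 L/s.
New flow: 49 L/min ÷ 60 = 0.8167 L/s.
PIP = Vt/C + R·V̇ + PEEP (constant-flow equation of motion).
Only the resistive term changes: ΔPIP = R × ΔV̇ = 9.5 × (0.8167 − 1.0667) = 9.5 × -0.25 = -2.375 cmH2O.
Original PIP = 365/35.1 + 9.5×1.0667 + 6 = 26.533 cmH2O; new PIP = 26.533 + (-2.375) = 24.158 cmH2O.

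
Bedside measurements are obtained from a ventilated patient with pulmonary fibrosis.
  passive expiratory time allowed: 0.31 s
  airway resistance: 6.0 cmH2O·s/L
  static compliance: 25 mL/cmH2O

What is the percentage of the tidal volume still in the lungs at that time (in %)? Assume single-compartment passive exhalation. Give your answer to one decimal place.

12.7

τ = R × C = 6.0 × 25 mL/cmH2O = 6.0 × 0.025 L/cmH2O = 0.15 s.
Passive exhalation: V(t)/V₀ = e^(−t/τ) = e^(−0.31/0.15) = 0.1266.
Fraction remaining = 0.1266 → 12.66%.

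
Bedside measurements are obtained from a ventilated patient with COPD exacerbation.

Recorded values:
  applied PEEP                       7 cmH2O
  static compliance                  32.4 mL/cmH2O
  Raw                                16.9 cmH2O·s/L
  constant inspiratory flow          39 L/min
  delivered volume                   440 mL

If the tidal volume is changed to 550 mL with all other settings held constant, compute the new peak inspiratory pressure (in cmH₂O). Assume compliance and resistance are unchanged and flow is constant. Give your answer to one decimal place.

Flow: 39 L/min ÷ 60 = 0.65 L/s.
PIP = Vt/C + R·V̇ + PEEP (constant-flow equation of motion).
Only the elastic term changes: ΔPIP = ΔVt / C = (550 − 440) / 32.4 = 3.395 cmH2O.
Original PIP = 440/32.4 + 16.9×0.65 + 7 = 31.565 cmH2O; new PIP = 31.565 + (3.395) = 34.96 cmH2O.

35.0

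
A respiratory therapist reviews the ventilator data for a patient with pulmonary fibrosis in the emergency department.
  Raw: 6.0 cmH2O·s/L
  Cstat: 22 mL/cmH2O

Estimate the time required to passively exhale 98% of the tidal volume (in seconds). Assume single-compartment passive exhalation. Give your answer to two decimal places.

0.52

τ = R × C = 6.0 × 22 mL/cmH2O = 6.0 × 0.022 L/cmH2O = 0.132 s.
Exhaled fraction f = 1 − e^(−t/τ) → t = −τ·ln(1 − f) = −0.132·ln(0.02) = 0.5164 s.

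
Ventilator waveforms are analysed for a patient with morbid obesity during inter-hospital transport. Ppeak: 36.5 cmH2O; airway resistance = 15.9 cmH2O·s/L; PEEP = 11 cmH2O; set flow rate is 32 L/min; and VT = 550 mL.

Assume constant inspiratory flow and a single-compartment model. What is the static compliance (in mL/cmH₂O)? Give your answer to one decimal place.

Flow: 32 L/min ÷ 60 = 0.5333 L/s.
Equation of motion (constant flow): PIP = Vt/C + R·V̇ + PEEP.
Vt/C = PIP − R·V̇ − PEEP = 36.5 − 15.9×0.5333 − 11 = 36.5 − 8.479 − 11 = 17.021 cmH2O.
C = Vt / 17.021 = 550 / 17.021 = 32.313 mL/cmH2O.

32.3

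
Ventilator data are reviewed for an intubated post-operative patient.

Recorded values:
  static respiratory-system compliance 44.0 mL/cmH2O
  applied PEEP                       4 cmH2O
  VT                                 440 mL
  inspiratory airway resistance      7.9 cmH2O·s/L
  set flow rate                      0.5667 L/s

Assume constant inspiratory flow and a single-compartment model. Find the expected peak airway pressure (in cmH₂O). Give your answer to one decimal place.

Equation of motion (constant flow): PIP = Vt/C + R·V̇ + PEEP.
PIP = 440/44.0 + 7.9×0.5667 + 4 = 10.0 + 4.477 + 4 = 18.477 cmH2O.

18.5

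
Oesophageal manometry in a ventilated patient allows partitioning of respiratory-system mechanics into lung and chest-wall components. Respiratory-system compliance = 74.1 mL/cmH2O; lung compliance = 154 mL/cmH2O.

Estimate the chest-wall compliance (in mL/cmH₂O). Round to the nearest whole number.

143

1/Ccw = 1/Crs − 1/CL.
1/Ccw = 1/74.1 − 1/154 = 0.007002.
Ccw = 142.82 mL/cmH2O.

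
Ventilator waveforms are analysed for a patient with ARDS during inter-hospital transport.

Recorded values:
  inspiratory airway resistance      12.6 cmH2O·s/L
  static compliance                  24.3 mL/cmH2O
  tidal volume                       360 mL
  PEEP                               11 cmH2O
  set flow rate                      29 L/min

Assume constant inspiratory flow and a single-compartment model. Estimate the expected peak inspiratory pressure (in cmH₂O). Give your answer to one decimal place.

31.9

Flow: 29 L/min ÷ 60 = 0.4833 L/s.
Equation of motion (constant flow): PIP = Vt/C + R·V̇ + PEEP.
PIP = 360/24.3 + 12.6×0.4833 + 11 = 14.815 + 6.09 + 11 = 31.905 cmH2O.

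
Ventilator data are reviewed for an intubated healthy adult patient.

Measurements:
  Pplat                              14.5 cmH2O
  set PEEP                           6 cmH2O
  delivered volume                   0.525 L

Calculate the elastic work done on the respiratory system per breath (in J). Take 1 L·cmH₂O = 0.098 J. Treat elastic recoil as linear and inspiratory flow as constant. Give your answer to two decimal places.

Elastic work ≈ ½ × (Pplat − PEEP) × Vt = 0.5 × (14.5 − 6) × 0.525 L = 0.5 × 8.5 × 0.525 = 2.231 L·cmH2O.
× 0.098 J/(L·cmH2O) → 0.2186 J.

0.22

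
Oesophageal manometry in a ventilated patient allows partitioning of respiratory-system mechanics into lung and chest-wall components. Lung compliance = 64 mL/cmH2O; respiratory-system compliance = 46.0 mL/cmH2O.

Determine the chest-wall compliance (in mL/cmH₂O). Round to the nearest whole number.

1/Ccw = 1/Crs − 1/CL.
1/Ccw = 1/46.0 − 1/64 = 0.006114.
Ccw = 163.56 mL/cmH2O.

164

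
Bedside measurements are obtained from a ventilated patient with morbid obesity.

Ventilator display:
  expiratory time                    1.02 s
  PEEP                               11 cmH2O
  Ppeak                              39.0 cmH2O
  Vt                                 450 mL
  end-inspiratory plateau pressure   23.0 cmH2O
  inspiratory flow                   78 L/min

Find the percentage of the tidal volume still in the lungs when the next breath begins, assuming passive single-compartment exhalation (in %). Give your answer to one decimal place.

11.0

Flow: 78 L/min ÷ 60 = 1.3 L/s.
R = (PIP − Pplat)/V̇ = (39.0 − 23.0) / 1.3 = 16.0/1.3 = 12.308 cmH2O·s/L.
C = Vt/(Pplat − PEEP) = 450.0 / (23.0 − 11) = 450.0/12.0 = 37.5 mL/cmH2O.
τ = R × C = 12.308 × 0.0375 L/cmH2O = 0.4616 s.
Fraction remaining at end-expiration = e^(−Te/τ) = e^(−1.02/0.4616) = 0.1097 → 10.97%.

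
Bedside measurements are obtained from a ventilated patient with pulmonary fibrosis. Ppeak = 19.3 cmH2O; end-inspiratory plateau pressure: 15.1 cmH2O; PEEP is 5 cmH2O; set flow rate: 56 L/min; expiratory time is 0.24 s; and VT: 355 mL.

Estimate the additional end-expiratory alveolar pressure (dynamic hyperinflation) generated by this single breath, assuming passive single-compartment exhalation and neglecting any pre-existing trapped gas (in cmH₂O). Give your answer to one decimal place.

Flow: 56 L/min ÷ 60 = 0.9333 L/s.
R = (PIP − Pplat)/V̇ = (19.3 − 15.1) / 0.9333 = 4.2/0.9333 = 4.5 cmH2O·s/L.
C = Vt/(Pplat − PEEP) = 355.0 / (15.1 − 5) = 355.0/10.1 = 35.149 mL/cmH2O.
τ = R × C = 4.5 × 0.03515 L/cmH2O = 0.1582 s.
Fraction remaining = e^(−Te/τ) = e^(−0.24/0.1582) = 0.2194; trapped volume = 355.0 × 0.2194 = 77.887 mL.
Additional alveolar pressure from trapping ≈ V_trapped / C = 77.887 / 35.149 = 2.216 cmH2O.

2.2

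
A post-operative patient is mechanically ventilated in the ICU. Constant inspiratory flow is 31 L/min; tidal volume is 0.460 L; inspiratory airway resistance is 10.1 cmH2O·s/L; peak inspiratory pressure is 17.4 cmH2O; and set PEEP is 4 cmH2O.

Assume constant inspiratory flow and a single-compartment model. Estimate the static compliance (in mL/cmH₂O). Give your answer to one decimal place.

56.2

Flow: 31 L/min ÷ 60 = 0.5167 L/s.
Equation of motion (constant flow): PIP = Vt/C + R·V̇ + PEEP.
Vt/C = PIP − R·V̇ − PEEP = 17.4 − 10.1×0.5167 − 4 = 17.4 − 5.219 − 4 = 8.181 cmH2O.
C = Vt / 8.181 = 460 / 8.181 = 56.228 mL/cmH2O.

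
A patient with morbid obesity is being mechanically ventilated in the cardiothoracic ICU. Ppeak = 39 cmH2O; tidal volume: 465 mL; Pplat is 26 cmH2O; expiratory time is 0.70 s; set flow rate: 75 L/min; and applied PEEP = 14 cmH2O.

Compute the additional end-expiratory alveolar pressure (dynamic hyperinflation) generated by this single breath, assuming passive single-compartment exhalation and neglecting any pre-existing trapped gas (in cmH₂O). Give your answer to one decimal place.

2.1

Flow: 75 L/min ÷ 60 = 1.25 L/s.
R = (PIP − Pplat)/V̇ = (39 − 26) / 1.25 = 13.0/1.25 = 10.4 cmH2O·s/L.
C = Vt/(Pplat − PEEP) = 465.0 / (26 − 14) = 465.0/12.0 = 38.75 mL/cmH2O.
τ = R × C = 10.4 × 0.03875 L/cmH2O = 0.403 s.
Fraction remaining = e^(−Te/τ) = e^(−0.70/0.403) = 0.1761; trapped volume = 465.0 × 0.1761 = 81.887 mL.
Additional alveolar pressure from trapping ≈ V_trapped / C = 81.887 / 38.75 = 2.113 cmH2O.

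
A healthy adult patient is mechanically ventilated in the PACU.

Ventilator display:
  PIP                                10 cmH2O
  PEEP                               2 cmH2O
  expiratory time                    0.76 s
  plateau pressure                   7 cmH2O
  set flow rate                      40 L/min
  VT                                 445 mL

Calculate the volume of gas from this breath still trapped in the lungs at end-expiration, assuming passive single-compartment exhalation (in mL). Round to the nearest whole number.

Flow: 40 L/min ÷ 60 = 0.6667 L/s.
R = (PIP − Pplat)/V̇ = (10 − 7) / 0.6667 = 3.0/0.6667 = 4.5 cmH2O·s/L.
C = Vt/(Pplat − PEEP) = 445.0 / (7 − 2) = 445.0/5.0 = 89.0 mL/cmH2O.
τ = R × C = 4.5 × 0.089 L/cmH2O = 0.4005 s.
Fraction remaining = e^(−Te/τ) = e^(−0.76/0.4005) = 0.1499.
Trapped volume = 445.0 × 0.1499 = 66.706 mL.

67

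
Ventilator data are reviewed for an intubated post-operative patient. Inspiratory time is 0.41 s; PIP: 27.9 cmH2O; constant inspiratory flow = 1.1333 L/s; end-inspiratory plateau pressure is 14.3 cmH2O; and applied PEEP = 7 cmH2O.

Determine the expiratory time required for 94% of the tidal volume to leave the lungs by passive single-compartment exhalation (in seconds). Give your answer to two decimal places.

Vt = flow × Ti = 1.1333 L/s × 0.41 s × 1000 mL/L = 464.65 mL.
R = (PIP − Pplat)/V̇ = (27.9 − 14.3) / 1.1333 = 13.6/1.1333 = 12.0 cmH2O·s/L.
C = Vt/(Pplat − PEEP) = 464.65 / (14.3 − 7) = 464.65/7.3 = 63.651 mL/cmH2O.
τ = R × C = 12.0 × 0.06365 L/cmH2O = 0.7638 s.
t = −τ·ln(1 − 0.94) = −0.7638·ln(0.06) = 2.149 s.

2.15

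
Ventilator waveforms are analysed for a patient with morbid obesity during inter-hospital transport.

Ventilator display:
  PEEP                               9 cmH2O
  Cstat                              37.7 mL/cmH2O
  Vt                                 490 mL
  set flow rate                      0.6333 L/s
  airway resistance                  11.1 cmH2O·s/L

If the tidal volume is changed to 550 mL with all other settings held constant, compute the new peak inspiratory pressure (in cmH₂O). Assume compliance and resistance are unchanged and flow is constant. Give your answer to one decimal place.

PIP = Vt/C + R·V̇ + PEEP (constant-flow equation of motion).
Only the elastic term changes: ΔPIP = ΔVt / C = (550 − 490) / 37.7 = 1.592 cmH2O.
Original PIP = 490/37.7 + 11.1×0.6333 + 9 = 29.027 cmH2O; new PIP = 29.027 + (1.592) = 30.619 cmH2O.

30.6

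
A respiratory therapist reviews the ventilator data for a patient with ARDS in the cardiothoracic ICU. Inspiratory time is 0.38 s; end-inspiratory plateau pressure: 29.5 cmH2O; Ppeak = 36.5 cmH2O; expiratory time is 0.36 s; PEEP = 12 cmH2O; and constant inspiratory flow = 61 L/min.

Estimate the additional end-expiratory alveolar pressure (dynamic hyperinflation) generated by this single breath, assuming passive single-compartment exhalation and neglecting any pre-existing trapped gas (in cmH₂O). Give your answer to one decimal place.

Flow: 61 L/min ÷ 60 = 1.0167 L/s.
Vt = flow × Ti = 1.0167 L/s × 0.38 s × 1000 mL/L = 386.35 mL.
R = (PIP − Pplat)/V̇ = (36.5 − 29.5) / 1.0167 = 7.0/1.0167 = 6.885 cmH2O·s/L.
C = Vt/(Pplat − PEEP) = 386.35 / (29.5 − 12) = 386.35/17.5 = 22.077 mL/cmH2O.
τ = R × C = 6.885 × 0.02208 L/cmH2O = 0.152 s.
Fraction remaining = e^(−Te/τ) = e^(−0.36/0.152) = 0.09363; trapped volume = 386.35 × 0.09363 = 36.174 mL.
Additional alveolar pressure from trapping ≈ V_trapped / C = 36.174 / 22.077 = 1.639 cmH2O.

1.6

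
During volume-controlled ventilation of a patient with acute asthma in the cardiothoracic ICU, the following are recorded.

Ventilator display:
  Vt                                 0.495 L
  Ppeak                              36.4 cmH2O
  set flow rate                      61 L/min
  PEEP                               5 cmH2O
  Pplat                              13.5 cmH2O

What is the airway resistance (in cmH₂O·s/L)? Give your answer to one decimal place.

Flow: 61 L/min ÷ 60 = 1.0167 L/s.
Raw = (PIP − Pplat) / flow = (36.4 − 13.5) / 1.0167 = 22.9 / 1.0167 = 22.524 cmH2O·s/L.

22.5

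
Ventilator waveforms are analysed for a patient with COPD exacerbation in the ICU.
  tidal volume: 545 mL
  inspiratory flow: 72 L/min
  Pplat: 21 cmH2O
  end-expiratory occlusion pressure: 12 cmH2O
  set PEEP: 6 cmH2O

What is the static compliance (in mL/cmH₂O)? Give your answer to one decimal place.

60.6

End-expiratory occlusion gives total PEEP = 12 cmH2O (intrinsic PEEP = 12 − 6 = 6). Use total PEEP for the elastic gradient.
Cstat = Vt / (Pplat − PEEPtotal) = 545 / (21 − 12) = 545 / 9.0 = 60.556 mL/cmH2O.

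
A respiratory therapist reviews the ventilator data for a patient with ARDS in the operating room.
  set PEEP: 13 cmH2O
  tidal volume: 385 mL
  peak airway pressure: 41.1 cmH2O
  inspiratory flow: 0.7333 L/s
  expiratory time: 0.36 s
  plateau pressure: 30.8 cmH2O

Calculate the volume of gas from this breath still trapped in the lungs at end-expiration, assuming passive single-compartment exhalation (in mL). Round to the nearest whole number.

R = (PIP − Pplat)/V̇ = (41.1 − 30.8) / 0.7333 = 10.3/0.7333 = 14.046 cmH2O·s/L.
C = Vt/(Pplat − PEEP) = 385.0 / (30.8 − 13) = 385.0/17.8 = 21.629 mL/cmH2O.
τ = R × C = 14.046 × 0.02163 L/cmH2O = 0.3038 s.
Fraction remaining = e^(−Te/τ) = e^(−0.36/0.3038) = 0.3057.
Trapped volume = 385.0 × 0.3057 = 117.69 mL.

118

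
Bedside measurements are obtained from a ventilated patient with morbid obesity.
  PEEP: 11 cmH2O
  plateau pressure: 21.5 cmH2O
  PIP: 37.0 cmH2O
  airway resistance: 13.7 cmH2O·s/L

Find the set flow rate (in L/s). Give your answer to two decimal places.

1.13

flow = (PIP − Pplat) / Raw = 15.5 / 13.7 = 1.131 L/s.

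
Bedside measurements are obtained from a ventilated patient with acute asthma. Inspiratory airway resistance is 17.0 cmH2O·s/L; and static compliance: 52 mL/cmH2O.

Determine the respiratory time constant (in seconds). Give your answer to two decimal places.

τ = R × C = 17.0 × 52 mL/cmH2O = 17.0 × 0.052 L/cmH2O = 0.884 s.

0.88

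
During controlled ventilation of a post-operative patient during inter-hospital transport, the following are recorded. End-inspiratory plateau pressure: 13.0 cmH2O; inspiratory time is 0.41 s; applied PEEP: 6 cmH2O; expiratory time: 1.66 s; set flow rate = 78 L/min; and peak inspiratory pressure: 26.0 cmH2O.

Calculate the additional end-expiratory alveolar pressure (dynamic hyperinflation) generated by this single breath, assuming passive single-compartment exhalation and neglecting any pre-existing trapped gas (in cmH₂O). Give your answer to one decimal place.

0.8

Flow: 78 L/min ÷ 60 = 1.3 L/s.
Vt = flow × Ti = 1.3 L/s × 0.41 s × 1000 mL/L = 533.0 mL.
R = (PIP − Pplat)/V̇ = (26.0 − 13.0) / 1.3 = 13.0/1.3 = 10.0 cmH2O·s/L.
C = Vt/(Pplat − PEEP) = 533.0 / (13.0 − 6) = 533.0/7.0 = 76.143 mL/cmH2O.
τ = R × C = 10.0 × 0.07614 L/cmH2O = 0.7614 s.
Fraction remaining = e^(−Te/τ) = e^(−1.66/0.7614) = 0.113; trapped volume = 533.0 × 0.113 = 60.229 mL.
Additional alveolar pressure from trapping ≈ V_trapped / C = 60.229 / 76.143 = 0.791 cmH2O.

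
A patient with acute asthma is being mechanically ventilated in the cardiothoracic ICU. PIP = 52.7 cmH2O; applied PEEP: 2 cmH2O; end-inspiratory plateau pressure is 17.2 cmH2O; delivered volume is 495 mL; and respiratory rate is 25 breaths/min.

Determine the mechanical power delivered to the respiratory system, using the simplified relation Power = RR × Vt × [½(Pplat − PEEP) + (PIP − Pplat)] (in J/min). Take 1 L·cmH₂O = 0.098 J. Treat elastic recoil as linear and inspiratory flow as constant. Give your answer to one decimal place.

52.3

Per-breath work = Vt × [½(Pplat−PEEP) + (PIP−Pplat)] = 0.495 × [0.5×15.2 + 35.5] = 0.495 × 43.1 = 21.335 L·cmH2O.
Power = 25 × 21.335 = 533.38 L·cmH2O/min.
× 0.098 J/(L·cmH2O) → 52.271 J/min.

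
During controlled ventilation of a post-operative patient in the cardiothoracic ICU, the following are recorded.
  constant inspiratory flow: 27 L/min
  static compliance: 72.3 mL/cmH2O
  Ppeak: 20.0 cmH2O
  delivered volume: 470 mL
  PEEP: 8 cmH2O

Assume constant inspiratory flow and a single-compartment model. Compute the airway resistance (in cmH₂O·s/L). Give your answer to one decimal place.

Flow: 27 L/min ÷ 60 = 0.45 L/s.
Equation of motion (constant flow): PIP = Vt/C + R·V̇ + PEEP.
R·V̇ = PIP − Vt/C − PEEP = 20.0 − 470/72.3 − 8 = 20.0 − 6.501 − 8 = 5.499 cmH2O.
R = 5.499 / 0.45 = 12.22 cmH2O·s/L.

12.2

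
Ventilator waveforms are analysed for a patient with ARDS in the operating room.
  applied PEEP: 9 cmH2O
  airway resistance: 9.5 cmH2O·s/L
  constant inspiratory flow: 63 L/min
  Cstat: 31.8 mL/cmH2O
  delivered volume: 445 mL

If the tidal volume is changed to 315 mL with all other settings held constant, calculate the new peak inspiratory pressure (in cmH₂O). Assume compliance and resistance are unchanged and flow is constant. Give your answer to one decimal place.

28.9

Flow: 63 L/min ÷ 60 = 1.05 L/s.
PIP = Vt/C + R·V̇ + PEEP (constant-flow equation of motion).
Only the elastic term changes: ΔPIP = ΔVt / C = (315 − 445) / 31.8 = -4.088 cmH2O.
Original PIP = 445/31.8 + 9.5×1.05 + 9 = 32.969 cmH2O; new PIP = 32.969 + (-4.088) = 28.881 cmH2O.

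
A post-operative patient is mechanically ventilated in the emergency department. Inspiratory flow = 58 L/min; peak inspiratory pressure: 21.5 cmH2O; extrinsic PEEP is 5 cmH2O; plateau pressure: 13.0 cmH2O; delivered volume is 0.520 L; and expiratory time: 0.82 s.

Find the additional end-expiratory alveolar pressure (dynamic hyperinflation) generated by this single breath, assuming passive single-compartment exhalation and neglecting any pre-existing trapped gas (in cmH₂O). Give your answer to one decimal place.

1.9

Flow: 58 L/min ÷ 60 = 0.9667 L/s.
R = (PIP − Pplat)/V̇ = (21.5 − 13.0) / 0.9667 = 8.5/0.9667 = 8.793 cmH2O·s/L.
C = Vt/(Pplat − PEEP) = 520.0 / (13.0 − 5) = 520.0/8.0 = 65.0 mL/cmH2O.
τ = R × C = 8.793 × 0.065 L/cmH2O = 0.5715 s.
Fraction remaining = e^(−Te/τ) = e^(−0.82/0.5715) = 0.2382; trapped volume = 520.0 × 0.2382 = 123.86 mL.
Additional alveolar pressure from trapping ≈ V_trapped / C = 123.86 / 65.0 = 1.906 cmH2O.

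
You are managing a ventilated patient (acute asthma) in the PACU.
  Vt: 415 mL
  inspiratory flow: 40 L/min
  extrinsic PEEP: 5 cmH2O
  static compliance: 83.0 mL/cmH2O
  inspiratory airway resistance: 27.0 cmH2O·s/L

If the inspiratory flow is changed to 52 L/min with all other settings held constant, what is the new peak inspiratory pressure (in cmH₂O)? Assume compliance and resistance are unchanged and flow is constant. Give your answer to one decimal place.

Flow: 40 L/min ÷ 60 = 0.6667 L/s.
New flow: 52 L/min ÷ 60 = 0.8667 L/s.
PIP = Vt/C + R·V̇ + PEEP (constant-flow equation of motion).
Only the resistive term changes: ΔPIP = R × ΔV̇ = 27.0 × (0.8667 − 0.6667) = 27.0 × 0.2 = 5.4 cmH2O.
Original PIP = 415/83.0 + 27.0×0.6667 + 5 = 28.001 cmH2O; new PIP = 28.001 + (5.4) = 33.401 cmH2O.

33.4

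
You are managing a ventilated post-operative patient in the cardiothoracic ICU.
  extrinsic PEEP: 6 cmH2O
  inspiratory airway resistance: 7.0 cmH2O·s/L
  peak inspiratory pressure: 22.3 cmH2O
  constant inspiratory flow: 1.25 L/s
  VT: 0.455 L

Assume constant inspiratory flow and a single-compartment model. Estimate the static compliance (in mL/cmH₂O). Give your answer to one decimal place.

60.3

Equation of motion (constant flow): PIP = Vt/C + R·V̇ + PEEP.
Vt/C = PIP − R·V̇ − PEEP = 22.3 − 7.0×1.25 − 6 = 22.3 − 8.75 − 6 = 7.55 cmH2O.
C = Vt / 7.55 = 455 / 7.55 = 60.265 mL/cmH2O.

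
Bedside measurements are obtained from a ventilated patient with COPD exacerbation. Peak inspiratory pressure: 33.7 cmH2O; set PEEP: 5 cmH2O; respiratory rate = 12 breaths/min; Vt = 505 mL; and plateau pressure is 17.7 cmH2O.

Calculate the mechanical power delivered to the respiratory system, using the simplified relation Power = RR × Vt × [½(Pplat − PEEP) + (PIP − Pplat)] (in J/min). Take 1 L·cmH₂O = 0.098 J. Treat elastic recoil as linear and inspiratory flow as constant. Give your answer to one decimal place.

Per-breath work = Vt × [½(Pplat−PEEP) + (PIP−Pplat)] = 0.505 × [0.5×12.7 + 16.0] = 0.505 × 22.35 = 11.287 L·cmH2O.
Power = 12 × 11.287 = 135.44 L·cmH2O/min.
× 0.098 J/(L·cmH2O) → 13.273 J/min.

13.3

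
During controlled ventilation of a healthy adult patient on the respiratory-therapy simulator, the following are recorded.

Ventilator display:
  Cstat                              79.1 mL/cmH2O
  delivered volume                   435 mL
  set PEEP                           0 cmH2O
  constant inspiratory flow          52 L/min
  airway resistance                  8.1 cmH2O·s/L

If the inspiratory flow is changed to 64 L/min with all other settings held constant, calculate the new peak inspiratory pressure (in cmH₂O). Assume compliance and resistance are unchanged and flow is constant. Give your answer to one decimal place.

14.1

Flow: 52 L/min ÷ 60 = 0.8667 L/s.
New flow: 64 L/min ÷ 60 = 1.0667 L/s.
PIP = Vt/C + R·V̇ + PEEP (constant-flow equation of motion).
Only the resistive term changes: ΔPIP = R × ΔV̇ = 8.1 × (1.0667 − 0.8667) = 8.1 × 0.2 = 1.62 cmH2O.
Original PIP = 435/79.1 + 8.1×0.8667 + 0 = 12.52 cmH2O; new PIP = 12.52 + (1.62) = 14.14 cmH2O.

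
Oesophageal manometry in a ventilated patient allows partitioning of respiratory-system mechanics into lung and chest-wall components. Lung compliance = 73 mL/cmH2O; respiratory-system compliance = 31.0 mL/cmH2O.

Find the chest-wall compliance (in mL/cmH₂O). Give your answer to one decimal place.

1/Ccw = 1/Crs − 1/CL.
1/Ccw = 1/31.0 − 1/73 = 0.01856.
Ccw = 53.879 mL/cmH2O.

53.9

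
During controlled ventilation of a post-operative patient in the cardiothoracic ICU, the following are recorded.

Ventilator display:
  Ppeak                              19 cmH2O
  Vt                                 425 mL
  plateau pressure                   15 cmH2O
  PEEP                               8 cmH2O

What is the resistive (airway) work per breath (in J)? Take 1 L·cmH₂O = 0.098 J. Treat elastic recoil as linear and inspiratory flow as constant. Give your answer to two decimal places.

With constant inspiratory flow the resistive pressure is constant at PIP − Pplat = 19 − 15 = 4.0 cmH2O, so resistive work = 4.0 × 0.425 = 1.7 L·cmH2O.
× 0.098 J/(L·cmH2O) → 0.1666 J.

0.17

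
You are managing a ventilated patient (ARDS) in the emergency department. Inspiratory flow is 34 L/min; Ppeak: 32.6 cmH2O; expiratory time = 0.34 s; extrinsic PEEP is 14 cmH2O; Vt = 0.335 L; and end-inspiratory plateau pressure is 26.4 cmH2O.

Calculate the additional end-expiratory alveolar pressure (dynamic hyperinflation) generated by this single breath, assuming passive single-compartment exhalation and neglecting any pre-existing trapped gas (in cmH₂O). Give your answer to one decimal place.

Flow: 34 L/min ÷ 60 = 0.5667 L/s.
R = (PIP − Pplat)/V̇ = (32.6 − 26.4) / 0.5667 = 6.2/0.5667 = 10.941 cmH2O·s/L.
C = Vt/(Pplat − PEEP) = 335.0 / (26.4 − 14) = 335.0/12.4 = 27.016 mL/cmH2O.
τ = R × C = 10.941 × 0.02702 L/cmH2O = 0.2956 s.
Fraction remaining = e^(−Te/τ) = e^(−0.34/0.2956) = 0.3166; trapped volume = 335.0 × 0.3166 = 106.06 mL.
Additional alveolar pressure from trapping ≈ V_trapped / C = 106.06 / 27.016 = 3.926 cmH2O.

3.9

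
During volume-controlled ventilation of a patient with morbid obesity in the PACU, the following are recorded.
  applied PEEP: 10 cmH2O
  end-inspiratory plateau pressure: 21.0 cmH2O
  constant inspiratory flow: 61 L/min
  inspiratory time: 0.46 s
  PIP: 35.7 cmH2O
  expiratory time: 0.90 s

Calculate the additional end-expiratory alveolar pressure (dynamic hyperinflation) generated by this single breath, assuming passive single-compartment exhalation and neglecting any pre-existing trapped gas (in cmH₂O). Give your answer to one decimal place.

Flow: 61 L/min ÷ 60 = 1.0167 L/s.
Vt = flow × Ti = 1.0167 L/s × 0.46 s × 1000 mL/L = 467.68 mL.
R = (PIP − Pplat)/V̇ = (35.7 − 21.0) / 1.0167 = 14.7/1.0167 = 14.459 cmH2O·s/L.
C = Vt/(Pplat − PEEP) = 467.68 / (21.0 − 10) = 467.68/11.0 = 42.516 mL/cmH2O.
τ = R × C = 14.459 × 0.04252 L/cmH2O = 0.6148 s.
Fraction remaining = e^(−Te/τ) = e^(−0.90/0.6148) = 0.2313; trapped volume = 467.68 × 0.2313 = 108.17 mL.
Additional alveolar pressure from trapping ≈ V_trapped / C = 108.17 / 42.516 = 2.544 cmH2O.

2.5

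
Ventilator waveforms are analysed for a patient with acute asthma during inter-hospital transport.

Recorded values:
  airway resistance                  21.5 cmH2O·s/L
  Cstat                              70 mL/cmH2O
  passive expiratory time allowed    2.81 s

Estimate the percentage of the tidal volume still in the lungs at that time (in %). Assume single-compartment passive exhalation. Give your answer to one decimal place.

15.5

τ = R × C = 21.5 × 70 mL/cmH2O = 21.5 × 0.070 L/cmH2O = 1.505 s.
Passive exhalation: V(t)/V₀ = e^(−t/τ) = e^(−2.81/1.505) = 0.1546.
Fraction remaining = 0.1546 → 15.46%.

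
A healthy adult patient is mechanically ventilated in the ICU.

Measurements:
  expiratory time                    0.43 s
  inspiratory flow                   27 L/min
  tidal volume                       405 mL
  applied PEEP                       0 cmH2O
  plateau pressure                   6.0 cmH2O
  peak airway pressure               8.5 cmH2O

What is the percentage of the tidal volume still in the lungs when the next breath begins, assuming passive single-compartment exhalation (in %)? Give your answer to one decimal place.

Flow: 27 L/min ÷ 60 = 0.45 L/s.
R = (PIP − Pplat)/V̇ = (8.5 − 6.0) / 0.45 = 2.5/0.45 = 5.556 cmH2O·s/L.
C = Vt/(Pplat − PEEP) = 405.0 / (6.0 − 0) = 405.0/6.0 = 67.5 mL/cmH2O.
τ = R × C = 5.556 × 0.0675 L/cmH2O = 0.375 s.
Fraction remaining at end-expiration = e^(−Te/τ) = e^(−0.43/0.375) = 0.3177 → 31.77%.

31.8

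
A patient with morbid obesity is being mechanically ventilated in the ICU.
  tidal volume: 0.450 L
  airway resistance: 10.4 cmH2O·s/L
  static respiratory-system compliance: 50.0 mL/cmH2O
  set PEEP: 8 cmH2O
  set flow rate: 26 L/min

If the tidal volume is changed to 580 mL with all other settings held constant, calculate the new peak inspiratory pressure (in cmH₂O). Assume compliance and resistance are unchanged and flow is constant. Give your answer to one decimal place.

Flow: 26 L/min ÷ 60 = 0.4333 L/s.
PIP = Vt/C + R·V̇ + PEEP (constant-flow equation of motion).
Only the elastic term changes: ΔPIP = ΔVt / C = (580 − 450) / 50.0 = 2.6 cmH2O.
Original PIP = 450/50.0 + 10.4×0.4333 + 8 = 21.506 cmH2O; new PIP = 21.506 + (2.6) = 24.106 cmH2O.

24.1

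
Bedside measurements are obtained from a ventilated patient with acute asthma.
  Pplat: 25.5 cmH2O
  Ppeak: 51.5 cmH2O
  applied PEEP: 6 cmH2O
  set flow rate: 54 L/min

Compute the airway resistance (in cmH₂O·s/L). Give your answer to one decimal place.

28.9

Flow: 54 L/min ÷ 60 = 0.9 L/s.
Raw = (PIP − Pplat) / flow = (51.5 − 25.5) / 0.9 = 26.0 / 0.9 = 28.889 cmH2O·s/L.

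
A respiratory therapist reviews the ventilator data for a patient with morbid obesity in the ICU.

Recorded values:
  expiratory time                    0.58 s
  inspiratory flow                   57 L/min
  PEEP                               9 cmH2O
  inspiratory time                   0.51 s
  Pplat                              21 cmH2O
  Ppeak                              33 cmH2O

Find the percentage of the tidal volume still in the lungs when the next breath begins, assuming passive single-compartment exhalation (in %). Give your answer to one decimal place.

Flow: 57 L/min ÷ 60 = 0.95 L/s.
Vt = flow × Ti = 0.95 L/s × 0.51 s × 1000 mL/L = 484.5 mL.
R = (PIP − Pplat)/V̇ = (33 − 21) / 0.95 = 12.0/0.95 = 12.632 cmH2O·s/L.
C = Vt/(Pplat − PEEP) = 484.5 / (21 − 9) = 484.5/12.0 = 40.375 mL/cmH2O.
τ = R × C = 12.632 × 0.04038 L/cmH2O = 0.5101 s.
Fraction remaining at end-expiration = e^(−Te/τ) = e^(−0.58/0.5101) = 0.3208 → 32.08%.

32.1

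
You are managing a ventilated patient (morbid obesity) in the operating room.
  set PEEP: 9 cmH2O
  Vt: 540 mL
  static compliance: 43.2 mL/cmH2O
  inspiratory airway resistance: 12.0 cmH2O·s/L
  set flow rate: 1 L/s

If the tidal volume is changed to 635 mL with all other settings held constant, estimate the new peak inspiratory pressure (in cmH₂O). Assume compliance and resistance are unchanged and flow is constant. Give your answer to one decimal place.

35.7

PIP = Vt/C + R·V̇ + PEEP (constant-flow equation of motion).
Only the elastic term changes: ΔPIP = ΔVt / C = (635 − 540) / 43.2 = 2.199 cmH2O.
Original PIP = 540/43.2 + 12.0×1 + 9 = 33.5 cmH2O; new PIP = 33.5 + (2.199) = 35.699 cmH2O.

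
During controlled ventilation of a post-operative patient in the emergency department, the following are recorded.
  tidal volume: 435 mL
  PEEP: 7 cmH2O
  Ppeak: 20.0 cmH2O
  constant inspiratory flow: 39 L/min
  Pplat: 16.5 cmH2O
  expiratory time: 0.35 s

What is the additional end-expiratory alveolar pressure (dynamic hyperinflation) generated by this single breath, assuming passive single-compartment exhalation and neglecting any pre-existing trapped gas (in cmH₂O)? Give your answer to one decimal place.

Flow: 39 L/min ÷ 60 = 0.65 L/s.
R = (PIP − Pplat)/V̇ = (20.0 − 16.5) / 0.65 = 3.5/0.65 = 5.385 cmH2O·s/L.
C = Vt/(Pplat − PEEP) = 435.0 / (16.5 − 7) = 435.0/9.5 = 45.789 mL/cmH2O.
τ = R × C = 5.385 × 0.04579 L/cmH2O = 0.2466 s.
Fraction remaining = e^(−Te/τ) = e^(−0.35/0.2466) = 0.2419; trapped volume = 435.0 × 0.2419 = 105.23 mL.
Additional alveolar pressure from trapping ≈ V_trapped / C = 105.23 / 45.789 = 2.298 cmH2O.

2.3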